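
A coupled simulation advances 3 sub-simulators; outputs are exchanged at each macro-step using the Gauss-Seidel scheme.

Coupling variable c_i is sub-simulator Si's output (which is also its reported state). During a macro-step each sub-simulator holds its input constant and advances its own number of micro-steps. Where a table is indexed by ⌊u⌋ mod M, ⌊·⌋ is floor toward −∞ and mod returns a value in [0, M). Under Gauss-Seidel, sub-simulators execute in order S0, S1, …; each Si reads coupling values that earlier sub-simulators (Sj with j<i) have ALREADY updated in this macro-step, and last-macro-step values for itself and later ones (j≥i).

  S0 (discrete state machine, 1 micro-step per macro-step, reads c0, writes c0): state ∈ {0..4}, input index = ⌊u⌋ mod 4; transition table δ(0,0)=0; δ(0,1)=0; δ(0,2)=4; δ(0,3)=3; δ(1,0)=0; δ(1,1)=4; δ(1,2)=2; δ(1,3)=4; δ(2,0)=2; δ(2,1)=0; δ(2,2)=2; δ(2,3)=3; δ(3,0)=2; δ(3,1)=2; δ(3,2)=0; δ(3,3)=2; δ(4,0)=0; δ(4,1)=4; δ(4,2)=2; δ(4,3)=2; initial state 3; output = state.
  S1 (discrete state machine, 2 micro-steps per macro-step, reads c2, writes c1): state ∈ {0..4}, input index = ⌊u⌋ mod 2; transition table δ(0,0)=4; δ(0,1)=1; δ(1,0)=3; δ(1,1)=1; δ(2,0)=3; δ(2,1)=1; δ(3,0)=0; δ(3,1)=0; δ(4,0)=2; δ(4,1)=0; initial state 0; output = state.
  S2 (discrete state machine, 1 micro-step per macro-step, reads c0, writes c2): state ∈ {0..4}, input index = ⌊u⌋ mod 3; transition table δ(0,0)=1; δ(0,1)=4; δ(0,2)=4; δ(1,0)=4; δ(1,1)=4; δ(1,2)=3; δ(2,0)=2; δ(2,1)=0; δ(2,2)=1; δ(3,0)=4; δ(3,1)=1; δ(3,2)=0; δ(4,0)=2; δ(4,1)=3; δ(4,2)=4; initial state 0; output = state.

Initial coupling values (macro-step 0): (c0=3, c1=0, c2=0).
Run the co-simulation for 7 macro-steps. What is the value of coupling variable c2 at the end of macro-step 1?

macro 1: S0 reads c0=3 → after 1×micro: 2; S1 reads c2=0 → after 2×micro: 2; S2 reads c0=2 → after 1×micro: 4 ⇒ (c0=2, c1=2, c2=4)
macro 2: S0 reads c0=2 → after 1×micro: 2; S1 reads c2=4 → after 2×micro: 0; S2 reads c0=2 → after 1×micro: 4 ⇒ (c0=2, c1=0, c2=4)
macro 3: S0 reads c0=2 → after 1×micro: 2; S1 reads c2=4 → after 2×micro: 2; S2 reads c0=2 → after 1×micro: 4 ⇒ (c0=2, c1=2, c2=4)
macro 4: S0 reads c0=2 → after 1×micro: 2; S1 reads c2=4 → after 2×micro: 0; S2 reads c0=2 → after 1×micro: 4 ⇒ (c0=2, c1=0, c2=4)
macro 5: S0 reads c0=2 → after 1×micro: 2; S1 reads c2=4 → after 2×micro: 2; S2 reads c0=2 → after 1×micro: 4 ⇒ (c0=2, c1=2, c2=4)
macro 6: S0 reads c0=2 → after 1×micro: 2; S1 reads c2=4 → after 2×micro: 0; S2 reads c0=2 → after 1×micro: 4 ⇒ (c0=2, c1=0, c2=4)
macro 7: S0 reads c0=2 → after 1×micro: 2; S1 reads c2=4 → after 2×micro: 2; S2 reads c0=2 → after 1×micro: 4 ⇒ (c0=2, c1=2, c2=4)

c2 at macro-step 1 = 4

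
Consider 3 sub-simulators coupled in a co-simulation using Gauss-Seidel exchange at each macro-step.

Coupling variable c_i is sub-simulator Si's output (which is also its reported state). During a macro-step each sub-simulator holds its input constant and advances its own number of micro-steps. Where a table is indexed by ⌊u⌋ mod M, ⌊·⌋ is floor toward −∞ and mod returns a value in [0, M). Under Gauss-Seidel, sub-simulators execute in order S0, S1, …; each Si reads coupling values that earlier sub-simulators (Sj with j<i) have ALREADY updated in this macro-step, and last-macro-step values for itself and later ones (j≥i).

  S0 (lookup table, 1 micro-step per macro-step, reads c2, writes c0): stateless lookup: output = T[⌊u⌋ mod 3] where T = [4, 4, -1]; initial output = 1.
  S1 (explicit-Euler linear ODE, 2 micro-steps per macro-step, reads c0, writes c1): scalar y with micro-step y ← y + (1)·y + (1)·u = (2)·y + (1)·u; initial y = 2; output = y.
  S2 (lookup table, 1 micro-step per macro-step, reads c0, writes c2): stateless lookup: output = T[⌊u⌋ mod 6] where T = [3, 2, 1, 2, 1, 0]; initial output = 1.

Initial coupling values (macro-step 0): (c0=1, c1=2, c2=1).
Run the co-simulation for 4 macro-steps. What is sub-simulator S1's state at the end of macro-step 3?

macro 1: S0 reads c2=1 → after 1×micro: 4; S1 reads c0=4 → after 2×micro: 20; S2 reads c0=4 → after 1×micro: 1 ⇒ (c0=4, c1=20, c2=1)
macro 2: S0 reads c2=1 → after 1×micro: 4; S1 reads c0=4 → after 2×micro: 92; S2 reads c0=4 → after 1×micro: 1 ⇒ (c0=4, c1=92, c2=1)
macro 3: S0 reads c2=1 → after 1×micro: 4; S1 reads c0=4 → after 2×micro: 380; S2 reads c0=4 → after 1×micro: 1 ⇒ (c0=4, c1=380, c2=1)
macro 4: S0 reads c2=1 → after 1×micro: 4; S1 reads c0=4 → after 2×micro: 1532; S2 reads c0=4 → after 1×micro: 1 ⇒ (c0=4, c1=1532, c2=1)

S1 state at macro-step 3 = 380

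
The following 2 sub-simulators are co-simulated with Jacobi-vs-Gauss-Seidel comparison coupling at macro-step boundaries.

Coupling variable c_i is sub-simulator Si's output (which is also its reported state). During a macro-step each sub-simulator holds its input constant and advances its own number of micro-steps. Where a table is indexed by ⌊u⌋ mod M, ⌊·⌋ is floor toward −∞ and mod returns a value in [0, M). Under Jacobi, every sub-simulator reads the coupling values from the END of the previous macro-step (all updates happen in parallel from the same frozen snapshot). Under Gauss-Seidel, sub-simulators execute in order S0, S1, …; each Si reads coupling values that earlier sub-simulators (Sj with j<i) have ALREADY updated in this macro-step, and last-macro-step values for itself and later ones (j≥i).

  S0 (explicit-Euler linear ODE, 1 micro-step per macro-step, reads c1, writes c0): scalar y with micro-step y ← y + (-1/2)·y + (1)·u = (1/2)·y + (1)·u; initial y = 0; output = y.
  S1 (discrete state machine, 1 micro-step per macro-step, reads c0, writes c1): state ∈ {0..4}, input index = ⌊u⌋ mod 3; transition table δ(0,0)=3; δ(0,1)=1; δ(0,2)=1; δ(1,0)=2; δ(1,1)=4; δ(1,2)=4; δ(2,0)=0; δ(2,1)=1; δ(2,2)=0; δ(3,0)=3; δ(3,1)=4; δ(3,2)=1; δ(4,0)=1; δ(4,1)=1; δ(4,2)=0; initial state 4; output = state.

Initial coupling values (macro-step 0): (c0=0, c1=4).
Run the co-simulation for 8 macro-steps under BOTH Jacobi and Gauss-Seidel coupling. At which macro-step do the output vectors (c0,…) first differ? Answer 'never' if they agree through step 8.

[Jacobi] macro 1: S0 reads c1=4 → after 1×micro: 4; S1 reads c0=0 → after 1×micro: 1 ⇒ (c0=4, c1=1)
[Jacobi] macro 2: S0 reads c1=1 → after 1×micro: 3; S1 reads c0=4 → after 1×micro: 4 ⇒ (c0=3, c1=4)
[Jacobi] macro 3: S0 reads c1=4 → after 1×micro: 11/2; S1 reads c0=3 → after 1×micro: 1 ⇒ (c0=11/2, c1=1)
[Jacobi] macro 4: S0 reads c1=1 → after 1×micro: 15/4; S1 reads c0=11/2 → after 1×micro: 4 ⇒ (c0=15/4, c1=4)
[Jacobi] macro 5: S0 reads c1=4 → after 1×micro: 47/8; S1 reads c0=15/4 → after 1×micro: 1 ⇒ (c0=47/8, c1=1)
[Jacobi] macro 6: S0 reads c1=1 → after 1×micro: 63/16; S1 reads c0=47/8 → after 1×micro: 4 ⇒ (c0=63/16, c1=4)
[Jacobi] macro 7: S0 reads c1=4 → after 1×micro: 191/32; S1 reads c0=63/16 → after 1×micro: 1 ⇒ (c0=191/32, c1=1)
[Jacobi] macro 8: S0 reads c1=1 → after 1×micro: 255/64; S1 reads c0=191/32 → after 1×micro: 4 ⇒ (c0=255/64, c1=4)
[Gauss-Seidel] macro 1: S0 reads c1=4 → after 1×micro: 4; S1 reads c0=4 → after 1×micro: 1 ⇒ (c0=4, c1=1)
[Gauss-Seidel] macro 2: S0 reads c1=1 → after 1×micro: 3; S1 reads c0=3 → after 1×micro: 2 ⇒ (c0=3, c1=2)
[Gauss-Seidel] macro 3: S0 reads c1=2 → after 1×micro: 7/2; S1 reads c0=7/2 → after 1×micro: 0 ⇒ (c0=7/2, c1=0)
[Gauss-Seidel] macro 4: S0 reads c1=0 → after 1×micro: 7/4; S1 reads c0=7/4 → after 1×micro: 1 ⇒ (c0=7/4, c1=1)
[Gauss-Seidel] macro 5: S0 reads c1=1 → after 1×micro: 15/8; S1 reads c0=15/8 → after 1×micro: 4 ⇒ (c0=15/8, c1=4)
[Gauss-Seidel] macro 6: S0 reads c1=4 → after 1×micro: 79/16; S1 reads c0=79/16 → after 1×micro: 1 ⇒ (c0=79/16, c1=1)
[Gauss-Seidel] macro 7: S0 reads c1=1 → after 1×micro: 111/32; S1 reads c0=111/32 → after 1×micro: 2 ⇒ (c0=111/32, c1=2)
[Gauss-Seidel] macro 8: S0 reads c1=2 → after 1×micro: 239/64; S1 reads c0=239/64 → after 1×micro: 0 ⇒ (c0=239/64, c1=0)

first divergence at macro-step: 2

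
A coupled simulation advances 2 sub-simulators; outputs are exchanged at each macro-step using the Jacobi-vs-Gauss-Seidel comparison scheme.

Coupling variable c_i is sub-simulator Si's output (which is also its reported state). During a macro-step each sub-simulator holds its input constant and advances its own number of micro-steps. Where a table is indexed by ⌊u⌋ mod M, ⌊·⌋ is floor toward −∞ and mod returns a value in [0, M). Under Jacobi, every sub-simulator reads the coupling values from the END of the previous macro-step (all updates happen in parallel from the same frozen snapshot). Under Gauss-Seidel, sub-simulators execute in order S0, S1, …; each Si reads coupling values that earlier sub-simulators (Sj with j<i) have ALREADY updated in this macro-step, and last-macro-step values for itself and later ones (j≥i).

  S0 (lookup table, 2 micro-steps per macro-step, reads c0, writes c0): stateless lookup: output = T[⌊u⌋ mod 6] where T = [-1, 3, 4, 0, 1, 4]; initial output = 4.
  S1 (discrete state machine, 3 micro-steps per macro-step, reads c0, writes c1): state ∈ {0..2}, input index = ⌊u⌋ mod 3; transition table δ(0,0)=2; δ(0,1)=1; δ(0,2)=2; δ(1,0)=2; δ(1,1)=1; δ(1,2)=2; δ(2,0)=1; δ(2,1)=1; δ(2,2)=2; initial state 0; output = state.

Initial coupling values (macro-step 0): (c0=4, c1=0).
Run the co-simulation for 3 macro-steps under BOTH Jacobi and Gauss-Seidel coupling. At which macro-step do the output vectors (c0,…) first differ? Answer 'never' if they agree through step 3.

first divergence at macro-step: 2

[Jacobi] macro 1: S0 reads c0=4 → after 2×micro: 1; S1 reads c0=4 → after 3×micro: 1 ⇒ (c0=1, c1=1)
[Jacobi] macro 2: S0 reads c0=1 → after 2×micro: 3; S1 reads c0=1 → after 3×micro: 1 ⇒ (c0=3, c1=1)
[Jacobi] macro 3: S0 reads c0=3 → after 2×micro: 0; S1 reads c0=3 → after 3×micro: 2 ⇒ (c0=0, c1=2)
[Gauss-Seidel] macro 1: S0 reads c0=4 → after 2×micro: 1; S1 reads c0=1 → after 3×micro: 1 ⇒ (c0=1, c1=1)
[Gauss-Seidel] macro 2: S0 reads c0=1 → after 2×micro: 3; S1 reads c0=3 → after 3×micro: 2 ⇒ (c0=3, c1=2)
[Gauss-Seidel] macro 3: S0 reads c0=3 → after 2×micro: 0; S1 reads c0=0 → after 3×micro: 1 ⇒ (c0=0, c1=1)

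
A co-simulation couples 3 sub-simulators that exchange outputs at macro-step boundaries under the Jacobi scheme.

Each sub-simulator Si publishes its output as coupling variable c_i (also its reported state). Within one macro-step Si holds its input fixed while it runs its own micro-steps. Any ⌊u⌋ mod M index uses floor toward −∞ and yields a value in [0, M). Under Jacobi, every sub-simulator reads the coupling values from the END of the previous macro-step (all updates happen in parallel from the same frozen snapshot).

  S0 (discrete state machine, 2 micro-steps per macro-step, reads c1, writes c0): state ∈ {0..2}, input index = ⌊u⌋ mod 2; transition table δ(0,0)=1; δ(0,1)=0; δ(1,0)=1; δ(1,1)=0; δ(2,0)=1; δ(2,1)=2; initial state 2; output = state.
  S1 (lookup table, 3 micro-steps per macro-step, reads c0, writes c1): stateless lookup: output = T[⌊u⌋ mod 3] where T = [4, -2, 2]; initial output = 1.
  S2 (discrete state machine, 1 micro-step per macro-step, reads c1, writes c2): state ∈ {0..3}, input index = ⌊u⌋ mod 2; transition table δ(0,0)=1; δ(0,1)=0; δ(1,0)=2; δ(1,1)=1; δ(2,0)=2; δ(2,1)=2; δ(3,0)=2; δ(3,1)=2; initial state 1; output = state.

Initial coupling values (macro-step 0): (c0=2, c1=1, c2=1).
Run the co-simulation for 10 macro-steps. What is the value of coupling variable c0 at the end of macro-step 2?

macro 1: S0 reads c1=1 → after 2×micro: 2; S1 reads c0=2 → after 3×micro: 2; S2 reads c1=1 → after 1×micro: 1 ⇒ (c0=2, c1=2, c2=1)
macro 2: S0 reads c1=2 → after 2×micro: 1; S1 reads c0=2 → after 3×micro: 2; S2 reads c1=2 → after 1×micro: 2 ⇒ (c0=1, c1=2, c2=2)
macro 3: S0 reads c1=2 → after 2×micro: 1; S1 reads c0=1 → after 3×micro: -2; S2 reads c1=2 → after 1×micro: 2 ⇒ (c0=1, c1=-2, c2=2)
macro 4: S0 reads c1=-2 → after 2×micro: 1; S1 reads c0=1 → after 3×micro: -2; S2 reads c1=-2 → after 1×micro: 2 ⇒ (c0=1, c1=-2, c2=2)
macro 5: S0 reads c1=-2 → after 2×micro: 1; S1 reads c0=1 → after 3×micro: -2; S2 reads c1=-2 → after 1×micro: 2 ⇒ (c0=1, c1=-2, c2=2)
macro 6: S0 reads c1=-2 → after 2×micro: 1; S1 reads c0=1 → after 3×micro: -2; S2 reads c1=-2 → after 1×micro: 2 ⇒ (c0=1, c1=-2, c2=2)
macro 7: S0 reads c1=-2 → after 2×micro: 1; S1 reads c0=1 → after 3×micro: -2; S2 reads c1=-2 → after 1×micro: 2 ⇒ (c0=1, c1=-2, c2=2)
macro 8: S0 reads c1=-2 → after 2×micro: 1; S1 reads c0=1 → after 3×micro: -2; S2 reads c1=-2 → after 1×micro: 2 ⇒ (c0=1, c1=-2, c2=2)
macro 9: S0 reads c1=-2 → after 2×micro: 1; S1 reads c0=1 → after 3×micro: -2; S2 reads c1=-2 → after 1×micro: 2 ⇒ (c0=1, c1=-2, c2=2)
macro 10: S0 reads c1=-2 → after 2×micro: 1; S1 reads c0=1 → after 3×micro: -2; S2 reads c1=-2 → after 1×micro: 2 ⇒ (c0=1, c1=-2, c2=2)

c0 at macro-step 2 = 1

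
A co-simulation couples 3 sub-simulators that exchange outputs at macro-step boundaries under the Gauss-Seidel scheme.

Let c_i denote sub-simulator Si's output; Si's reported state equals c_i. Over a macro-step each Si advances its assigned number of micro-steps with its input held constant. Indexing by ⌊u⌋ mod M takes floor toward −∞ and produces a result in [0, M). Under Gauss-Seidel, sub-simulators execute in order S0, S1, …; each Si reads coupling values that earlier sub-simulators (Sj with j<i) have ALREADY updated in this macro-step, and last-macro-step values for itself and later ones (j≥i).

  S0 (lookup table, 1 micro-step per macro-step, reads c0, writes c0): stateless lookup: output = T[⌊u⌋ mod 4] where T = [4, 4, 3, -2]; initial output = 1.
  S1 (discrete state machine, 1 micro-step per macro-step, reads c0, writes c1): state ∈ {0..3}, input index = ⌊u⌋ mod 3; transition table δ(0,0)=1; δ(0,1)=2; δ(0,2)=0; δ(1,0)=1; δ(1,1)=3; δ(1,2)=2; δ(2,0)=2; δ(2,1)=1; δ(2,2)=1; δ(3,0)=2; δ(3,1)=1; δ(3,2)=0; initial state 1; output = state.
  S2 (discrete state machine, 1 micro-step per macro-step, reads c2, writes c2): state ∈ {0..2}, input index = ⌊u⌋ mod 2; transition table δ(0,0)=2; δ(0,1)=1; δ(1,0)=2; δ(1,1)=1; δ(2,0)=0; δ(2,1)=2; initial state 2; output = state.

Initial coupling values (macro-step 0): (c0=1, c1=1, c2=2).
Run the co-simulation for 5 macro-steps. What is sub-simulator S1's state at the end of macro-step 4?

macro 1: S0 reads c0=1 → after 1×micro: 4; S1 reads c0=4 → after 1×micro: 3; S2 reads c2=2 → after 1×micro: 0 ⇒ (c0=4, c1=3, c2=0)
macro 2: S0 reads c0=4 → after 1×micro: 4; S1 reads c0=4 → after 1×micro: 1; S2 reads c2=0 → after 1×micro: 2 ⇒ (c0=4, c1=1, c2=2)
macro 3: S0 reads c0=4 → after 1×micro: 4; S1 reads c0=4 → after 1×micro: 3; S2 reads c2=2 → after 1×micro: 0 ⇒ (c0=4, c1=3, c2=0)
macro 4: S0 reads c0=4 → after 1×micro: 4; S1 reads c0=4 → after 1×micro: 1; S2 reads c2=0 → after 1×micro: 2 ⇒ (c0=4, c1=1, c2=2)
macro 5: S0 reads c0=4 → after 1×micro: 4; S1 reads c0=4 → after 1×micro: 3; S2 reads c2=2 → after 1×micro: 0 ⇒ (c0=4, c1=3, c2=0)

S1 state at macro-step 4 = 1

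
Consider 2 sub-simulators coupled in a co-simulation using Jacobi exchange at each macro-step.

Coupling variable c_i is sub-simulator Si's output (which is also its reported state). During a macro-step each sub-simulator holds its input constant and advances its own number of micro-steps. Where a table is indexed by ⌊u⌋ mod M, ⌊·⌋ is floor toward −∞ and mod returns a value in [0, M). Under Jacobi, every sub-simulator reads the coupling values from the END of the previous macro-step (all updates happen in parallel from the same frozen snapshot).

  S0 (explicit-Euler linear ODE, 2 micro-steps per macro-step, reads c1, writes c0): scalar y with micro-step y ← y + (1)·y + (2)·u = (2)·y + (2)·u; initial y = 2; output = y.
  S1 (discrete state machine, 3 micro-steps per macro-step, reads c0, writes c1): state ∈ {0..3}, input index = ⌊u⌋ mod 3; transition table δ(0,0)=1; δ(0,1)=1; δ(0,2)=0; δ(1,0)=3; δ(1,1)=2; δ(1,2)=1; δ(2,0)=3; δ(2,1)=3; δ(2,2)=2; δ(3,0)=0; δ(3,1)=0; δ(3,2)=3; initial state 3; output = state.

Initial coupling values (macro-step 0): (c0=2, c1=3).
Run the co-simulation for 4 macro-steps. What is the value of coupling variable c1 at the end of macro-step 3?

macro 1: S0 reads c1=3 → after 2×micro: 26; S1 reads c0=2 → after 3×micro: 3 ⇒ (c0=26, c1=3)
macro 2: S0 reads c1=3 → after 2×micro: 122; S1 reads c0=26 → after 3×micro: 3 ⇒ (c0=122, c1=3)
macro 3: S0 reads c1=3 → after 2×micro: 506; S1 reads c0=122 → after 3×micro: 3 ⇒ (c0=506, c1=3)
macro 4: S0 reads c1=3 → after 2×micro: 2042; S1 reads c0=506 → after 3×micro: 3 ⇒ (c0=2042, c1=3)

c1 at macro-step 3 = 3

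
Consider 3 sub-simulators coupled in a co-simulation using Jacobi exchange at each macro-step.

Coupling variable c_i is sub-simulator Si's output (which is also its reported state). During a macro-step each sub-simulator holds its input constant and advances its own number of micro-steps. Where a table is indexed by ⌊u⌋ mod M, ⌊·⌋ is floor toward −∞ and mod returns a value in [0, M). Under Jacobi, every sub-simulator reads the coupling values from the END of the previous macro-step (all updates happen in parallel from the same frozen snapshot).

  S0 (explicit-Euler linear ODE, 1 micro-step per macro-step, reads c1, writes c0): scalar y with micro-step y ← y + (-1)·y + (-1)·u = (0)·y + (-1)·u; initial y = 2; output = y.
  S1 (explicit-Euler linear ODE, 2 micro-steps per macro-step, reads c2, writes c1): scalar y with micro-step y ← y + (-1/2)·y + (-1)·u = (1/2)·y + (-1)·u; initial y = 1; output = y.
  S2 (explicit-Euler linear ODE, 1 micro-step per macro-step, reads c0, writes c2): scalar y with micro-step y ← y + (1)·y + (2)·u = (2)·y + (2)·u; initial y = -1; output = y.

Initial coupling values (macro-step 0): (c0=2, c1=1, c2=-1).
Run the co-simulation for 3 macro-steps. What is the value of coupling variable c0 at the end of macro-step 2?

c0 at macro-step 2 = -7/4

macro 1: S0 reads c1=1 → after 1×micro: -1; S1 reads c2=-1 → after 2×micro: 7/4; S2 reads c0=2 → after 1×micro: 2 ⇒ (c0=-1, c1=7/4, c2=2)
macro 2: S0 reads c1=7/4 → after 1×micro: -7/4; S1 reads c2=2 → after 2×micro: -41/16; S2 reads c0=-1 → after 1×micro: 2 ⇒ (c0=-7/4, c1=-41/16, c2=2)
macro 3: S0 reads c1=-41/16 → after 1×micro: 41/16; S1 reads c2=2 → after 2×micro: -233/64; S2 reads c0=-7/4 → after 1×micro: 1/2 ⇒ (c0=41/16, c1=-233/64, c2=1/2)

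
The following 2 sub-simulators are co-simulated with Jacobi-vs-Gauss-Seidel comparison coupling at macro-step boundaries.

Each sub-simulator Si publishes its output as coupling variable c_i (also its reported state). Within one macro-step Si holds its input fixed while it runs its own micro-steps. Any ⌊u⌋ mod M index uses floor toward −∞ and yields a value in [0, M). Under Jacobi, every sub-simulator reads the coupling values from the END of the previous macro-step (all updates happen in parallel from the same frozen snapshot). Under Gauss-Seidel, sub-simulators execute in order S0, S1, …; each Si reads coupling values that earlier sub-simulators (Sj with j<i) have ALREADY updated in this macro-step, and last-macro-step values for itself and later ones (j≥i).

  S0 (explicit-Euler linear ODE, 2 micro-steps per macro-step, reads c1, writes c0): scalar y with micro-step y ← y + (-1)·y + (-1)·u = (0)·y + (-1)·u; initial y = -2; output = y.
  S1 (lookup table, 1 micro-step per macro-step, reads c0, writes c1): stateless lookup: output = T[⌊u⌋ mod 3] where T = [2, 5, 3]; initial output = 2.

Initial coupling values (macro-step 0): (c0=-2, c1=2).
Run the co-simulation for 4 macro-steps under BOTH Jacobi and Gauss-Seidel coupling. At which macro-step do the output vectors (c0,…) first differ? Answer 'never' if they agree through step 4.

[Jacobi] macro 1: S0 reads c1=2 → after 2×micro: -2; S1 reads c0=-2 → after 1×micro: 5 ⇒ (c0=-2, c1=5)
[Jacobi] macro 2: S0 reads c1=5 → after 2×micro: -5; S1 reads c0=-2 → after 1×micro: 5 ⇒ (c0=-5, c1=5)
[Jacobi] macro 3: S0 reads c1=5 → after 2×micro: -5; S1 reads c0=-5 → after 1×micro: 5 ⇒ (c0=-5, c1=5)
[Jacobi] macro 4: S0 reads c1=5 → after 2×micro: -5; S1 reads c0=-5 → after 1×micro: 5 ⇒ (c0=-5, c1=5)
[Gauss-Seidel] macro 1: S0 reads c1=2 → after 2×micro: -2; S1 reads c0=-2 → after 1×micro: 5 ⇒ (c0=-2, c1=5)
[Gauss-Seidel] macro 2: S0 reads c1=5 → after 2×micro: -5; S1 reads c0=-5 → after 1×micro: 5 ⇒ (c0=-5, c1=5)
[Gauss-Seidel] macro 3: S0 reads c1=5 → after 2×micro: -5; S1 reads c0=-5 → after 1×micro: 5 ⇒ (c0=-5, c1=5)
[Gauss-Seidel] macro 4: S0 reads c1=5 → after 2×micro: -5; S1 reads c0=-5 → after 1×micro: 5 ⇒ (c0=-5, c1=5)

first divergence at macro-step: never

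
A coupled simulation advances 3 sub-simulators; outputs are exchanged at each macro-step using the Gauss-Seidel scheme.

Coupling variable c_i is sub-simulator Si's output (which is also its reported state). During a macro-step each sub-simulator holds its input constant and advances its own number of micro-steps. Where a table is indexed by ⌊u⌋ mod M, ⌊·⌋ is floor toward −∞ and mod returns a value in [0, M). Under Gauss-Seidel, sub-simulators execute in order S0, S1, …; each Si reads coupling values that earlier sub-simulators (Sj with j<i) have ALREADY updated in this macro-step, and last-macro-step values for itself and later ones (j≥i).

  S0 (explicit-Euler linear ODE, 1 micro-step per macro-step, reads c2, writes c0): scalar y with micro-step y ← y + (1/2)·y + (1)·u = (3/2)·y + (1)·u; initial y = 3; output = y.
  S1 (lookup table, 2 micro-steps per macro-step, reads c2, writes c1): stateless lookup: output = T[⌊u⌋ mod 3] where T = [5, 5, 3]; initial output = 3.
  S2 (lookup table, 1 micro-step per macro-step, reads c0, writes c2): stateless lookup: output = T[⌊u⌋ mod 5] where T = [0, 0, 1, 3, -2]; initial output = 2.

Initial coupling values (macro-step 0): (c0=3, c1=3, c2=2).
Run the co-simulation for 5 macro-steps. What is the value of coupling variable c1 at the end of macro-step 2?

c1 at macro-step 2 = 5

macro 1: S0 reads c2=2 → after 1×micro: 13/2; S1 reads c2=2 → after 2×micro: 3; S2 reads c0=13/2 → after 1×micro: 0 ⇒ (c0=13/2, c1=3, c2=0)
macro 2: S0 reads c2=0 → after 1×micro: 39/4; S1 reads c2=0 → after 2×micro: 5; S2 reads c0=39/4 → after 1×micro: -2 ⇒ (c0=39/4, c1=5, c2=-2)
macro 3: S0 reads c2=-2 → after 1×micro: 101/8; S1 reads c2=-2 → after 2×micro: 5; S2 reads c0=101/8 → after 1×micro: 1 ⇒ (c0=101/8, c1=5, c2=1)
macro 4: S0 reads c2=1 → after 1×micro: 319/16; S1 reads c2=1 → after 2×micro: 5; S2 reads c0=319/16 → after 1×micro: -2 ⇒ (c0=319/16, c1=5, c2=-2)
macro 5: S0 reads c2=-2 → after 1×micro: 893/32; S1 reads c2=-2 → after 2×micro: 5; S2 reads c0=893/32 → after 1×micro: 1 ⇒ (c0=893/32, c1=5, c2=1)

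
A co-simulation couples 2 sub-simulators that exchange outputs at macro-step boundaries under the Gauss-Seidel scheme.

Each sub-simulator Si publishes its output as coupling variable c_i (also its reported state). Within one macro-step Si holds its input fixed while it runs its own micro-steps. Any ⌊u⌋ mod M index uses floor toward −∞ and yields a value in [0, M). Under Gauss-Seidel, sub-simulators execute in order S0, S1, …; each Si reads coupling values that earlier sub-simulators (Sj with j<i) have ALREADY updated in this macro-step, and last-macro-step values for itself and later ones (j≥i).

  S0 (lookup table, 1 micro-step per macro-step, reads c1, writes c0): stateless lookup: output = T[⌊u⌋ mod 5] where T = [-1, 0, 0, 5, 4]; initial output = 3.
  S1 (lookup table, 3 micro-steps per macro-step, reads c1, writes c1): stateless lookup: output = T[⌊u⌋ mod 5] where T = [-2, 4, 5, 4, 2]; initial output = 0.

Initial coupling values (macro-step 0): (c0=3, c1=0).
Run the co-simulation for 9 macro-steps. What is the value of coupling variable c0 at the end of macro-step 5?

macro 1: S0 reads c1=0 → after 1×micro: -1; S1 reads c1=0 → after 3×micro: -2 ⇒ (c0=-1, c1=-2)
macro 2: S0 reads c1=-2 → after 1×micro: 5; S1 reads c1=-2 → after 3×micro: 4 ⇒ (c0=5, c1=4)
macro 3: S0 reads c1=4 → after 1×micro: 4; S1 reads c1=4 → after 3×micro: 2 ⇒ (c0=4, c1=2)
macro 4: S0 reads c1=2 → after 1×micro: 0; S1 reads c1=2 → after 3×micro: 5 ⇒ (c0=0, c1=5)
macro 5: S0 reads c1=5 → after 1×micro: -1; S1 reads c1=5 → after 3×micro: -2 ⇒ (c0=-1, c1=-2)
macro 6: S0 reads c1=-2 → after 1×micro: 5; S1 reads c1=-2 → after 3×micro: 4 ⇒ (c0=5, c1=4)
macro 7: S0 reads c1=4 → after 1×micro: 4; S1 reads c1=4 → after 3×micro: 2 ⇒ (c0=4, c1=2)
macro 8: S0 reads c1=2 → after 1×micro: 0; S1 reads c1=2 → after 3×micro: 5 ⇒ (c0=0, c1=5)
macro 9: S0 reads c1=5 → after 1×micro: -1; S1 reads c1=5 → after 3×micro: -2 ⇒ (c0=-1, c1=-2)

c0 at macro-step 5 = -1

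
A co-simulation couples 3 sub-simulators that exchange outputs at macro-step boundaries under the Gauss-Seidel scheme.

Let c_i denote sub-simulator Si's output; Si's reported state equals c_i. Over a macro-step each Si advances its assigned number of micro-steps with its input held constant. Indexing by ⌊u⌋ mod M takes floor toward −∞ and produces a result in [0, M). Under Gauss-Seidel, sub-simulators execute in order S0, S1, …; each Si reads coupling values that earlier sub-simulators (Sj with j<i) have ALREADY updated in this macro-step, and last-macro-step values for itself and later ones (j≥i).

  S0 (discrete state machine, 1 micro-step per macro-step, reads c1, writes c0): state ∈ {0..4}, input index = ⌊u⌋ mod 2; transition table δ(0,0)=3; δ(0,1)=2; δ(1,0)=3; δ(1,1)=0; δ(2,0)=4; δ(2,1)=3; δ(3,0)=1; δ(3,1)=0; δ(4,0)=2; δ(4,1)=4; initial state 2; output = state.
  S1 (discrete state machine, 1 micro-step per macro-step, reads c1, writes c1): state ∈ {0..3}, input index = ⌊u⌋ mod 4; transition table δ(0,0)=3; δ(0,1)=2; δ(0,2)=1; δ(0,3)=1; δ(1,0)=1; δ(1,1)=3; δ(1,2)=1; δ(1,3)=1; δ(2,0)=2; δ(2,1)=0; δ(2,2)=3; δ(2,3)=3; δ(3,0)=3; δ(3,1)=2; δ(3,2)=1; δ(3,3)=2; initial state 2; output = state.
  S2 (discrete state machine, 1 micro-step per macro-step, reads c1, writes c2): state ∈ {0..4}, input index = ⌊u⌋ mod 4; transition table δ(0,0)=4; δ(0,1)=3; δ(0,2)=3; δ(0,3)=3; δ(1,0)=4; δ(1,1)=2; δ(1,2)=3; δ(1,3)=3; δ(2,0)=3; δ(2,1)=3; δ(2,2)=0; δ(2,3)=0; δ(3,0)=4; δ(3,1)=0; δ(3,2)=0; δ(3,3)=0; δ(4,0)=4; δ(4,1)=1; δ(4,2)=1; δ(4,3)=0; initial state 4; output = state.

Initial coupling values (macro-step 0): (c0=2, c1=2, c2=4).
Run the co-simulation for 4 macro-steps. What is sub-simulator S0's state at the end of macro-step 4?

S0 state at macro-step 4 = 3

macro 1: S0 reads c1=2 → after 1×micro: 4; S1 reads c1=2 → after 1×micro: 3; S2 reads c1=3 → after 1×micro: 0 ⇒ (c0=4, c1=3, c2=0)
macro 2: S0 reads c1=3 → after 1×micro: 4; S1 reads c1=3 → after 1×micro: 2; S2 reads c1=2 → after 1×micro: 3 ⇒ (c0=4, c1=2, c2=3)
macro 3: S0 reads c1=2 → after 1×micro: 2; S1 reads c1=2 → after 1×micro: 3; S2 reads c1=3 → after 1×micro: 0 ⇒ (c0=2, c1=3, c2=0)
macro 4: S0 reads c1=3 → after 1×micro: 3; S1 reads c1=3 → after 1×micro: 2; S2 reads c1=2 → after 1×micro: 3 ⇒ (c0=3, c1=2, c2=3)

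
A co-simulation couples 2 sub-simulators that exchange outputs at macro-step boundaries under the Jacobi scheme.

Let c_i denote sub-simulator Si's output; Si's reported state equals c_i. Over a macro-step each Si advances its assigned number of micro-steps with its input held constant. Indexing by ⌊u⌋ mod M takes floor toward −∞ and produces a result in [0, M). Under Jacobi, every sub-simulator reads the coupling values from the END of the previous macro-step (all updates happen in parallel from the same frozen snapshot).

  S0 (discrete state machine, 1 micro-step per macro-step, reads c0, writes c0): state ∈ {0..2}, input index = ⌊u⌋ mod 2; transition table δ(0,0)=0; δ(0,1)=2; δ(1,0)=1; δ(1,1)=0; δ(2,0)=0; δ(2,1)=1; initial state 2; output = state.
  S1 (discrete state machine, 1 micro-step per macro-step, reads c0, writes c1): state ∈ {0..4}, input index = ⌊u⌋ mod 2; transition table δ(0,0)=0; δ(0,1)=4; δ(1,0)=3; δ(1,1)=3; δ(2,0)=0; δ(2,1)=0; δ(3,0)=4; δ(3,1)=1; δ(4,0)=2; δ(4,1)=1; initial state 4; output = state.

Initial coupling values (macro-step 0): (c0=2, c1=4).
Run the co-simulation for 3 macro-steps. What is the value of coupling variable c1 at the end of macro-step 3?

macro 1: S0 reads c0=2 → after 1×micro: 0; S1 reads c0=2 → after 1×micro: 2 ⇒ (c0=0, c1=2)
macro 2: S0 reads c0=0 → after 1×micro: 0; S1 reads c0=0 → after 1×micro: 0 ⇒ (c0=0, c1=0)
macro 3: S0 reads c0=0 → after 1×micro: 0; S1 reads c0=0 → after 1×micro: 0 ⇒ (c0=0, c1=0)

c1 at macro-step 3 = 0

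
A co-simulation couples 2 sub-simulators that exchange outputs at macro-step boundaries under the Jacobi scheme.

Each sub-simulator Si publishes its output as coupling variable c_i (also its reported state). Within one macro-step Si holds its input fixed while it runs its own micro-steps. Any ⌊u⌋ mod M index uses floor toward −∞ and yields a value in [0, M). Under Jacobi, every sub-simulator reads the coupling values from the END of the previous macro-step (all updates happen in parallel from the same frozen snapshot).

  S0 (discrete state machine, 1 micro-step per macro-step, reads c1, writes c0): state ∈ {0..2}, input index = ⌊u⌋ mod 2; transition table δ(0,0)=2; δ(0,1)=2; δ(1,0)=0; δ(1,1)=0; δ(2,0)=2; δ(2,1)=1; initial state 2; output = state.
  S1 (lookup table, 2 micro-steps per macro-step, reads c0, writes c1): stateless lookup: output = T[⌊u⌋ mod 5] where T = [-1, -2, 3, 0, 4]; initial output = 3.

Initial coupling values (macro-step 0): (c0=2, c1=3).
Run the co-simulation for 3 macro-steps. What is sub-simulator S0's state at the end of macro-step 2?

S0 state at macro-step 2 = 0

macro 1: S0 reads c1=3 → after 1×micro: 1; S1 reads c0=2 → after 2×micro: 3 ⇒ (c0=1, c1=3)
macro 2: S0 reads c1=3 → after 1×micro: 0; S1 reads c0=1 → after 2×micro: -2 ⇒ (c0=0, c1=-2)
macro 3: S0 reads c1=-2 → after 1×micro: 2; S1 reads c0=0 → after 2×micro: -1 ⇒ (c0=2, c1=-1)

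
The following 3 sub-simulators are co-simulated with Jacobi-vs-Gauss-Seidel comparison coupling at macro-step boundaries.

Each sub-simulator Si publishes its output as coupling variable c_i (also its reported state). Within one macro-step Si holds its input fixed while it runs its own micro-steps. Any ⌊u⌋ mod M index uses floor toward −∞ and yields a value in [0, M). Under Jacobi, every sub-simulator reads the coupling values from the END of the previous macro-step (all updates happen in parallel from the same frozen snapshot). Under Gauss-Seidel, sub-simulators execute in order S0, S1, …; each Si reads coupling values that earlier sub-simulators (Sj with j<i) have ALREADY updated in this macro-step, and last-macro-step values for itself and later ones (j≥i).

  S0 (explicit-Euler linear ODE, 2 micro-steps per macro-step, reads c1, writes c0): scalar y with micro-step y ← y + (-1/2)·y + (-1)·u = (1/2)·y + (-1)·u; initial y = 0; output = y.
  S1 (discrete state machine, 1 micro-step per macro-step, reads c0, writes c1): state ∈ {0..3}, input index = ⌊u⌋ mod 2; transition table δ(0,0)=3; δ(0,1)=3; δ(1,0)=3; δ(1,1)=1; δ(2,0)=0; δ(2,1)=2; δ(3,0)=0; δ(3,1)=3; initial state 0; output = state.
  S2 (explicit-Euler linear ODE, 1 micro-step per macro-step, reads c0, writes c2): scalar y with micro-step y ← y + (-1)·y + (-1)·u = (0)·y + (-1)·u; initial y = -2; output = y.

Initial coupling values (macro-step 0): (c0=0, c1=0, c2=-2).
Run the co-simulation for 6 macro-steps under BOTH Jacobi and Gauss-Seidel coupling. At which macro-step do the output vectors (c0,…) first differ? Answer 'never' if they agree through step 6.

first divergence at macro-step: 2

[Jacobi] macro 1: S0 reads c1=0 → after 2×micro: 0; S1 reads c0=0 → after 1×micro: 3; S2 reads c0=0 → after 1×micro: 0 ⇒ (c0=0, c1=3, c2=0)
[Jacobi] macro 2: S0 reads c1=3 → after 2×micro: -9/2; S1 reads c0=0 → after 1×micro: 0; S2 reads c0=0 → after 1×micro: 0 ⇒ (c0=-9/2, c1=0, c2=0)
[Jacobi] macro 3: S0 reads c1=0 → after 2×micro: -9/8; S1 reads c0=-9/2 → after 1×micro: 3; S2 reads c0=-9/2 → after 1×micro: 9/2 ⇒ (c0=-9/8, c1=3, c2=9/2)
[Jacobi] macro 4: S0 reads c1=3 → after 2×micro: -153/32; S1 reads c0=-9/8 → after 1×micro: 0; S2 reads c0=-9/8 → after 1×micro: 9/8 ⇒ (c0=-153/32, c1=0, c2=9/8)
[Jacobi] macro 5: S0 reads c1=0 → after 2×micro: -153/128; S1 reads c0=-153/32 → after 1×micro: 3; S2 reads c0=-153/32 → after 1×micro: 153/32 ⇒ (c0=-153/128, c1=3, c2=153/32)
[Jacobi] macro 6: S0 reads c1=3 → after 2×micro: -2457/512; S1 reads c0=-153/128 → after 1×micro: 0; S2 reads c0=-153/128 → after 1×micro: 153/128 ⇒ (c0=-2457/512, c1=0, c2=153/128)
[Gauss-Seidel] macro 1: S0 reads c1=0 → after 2×micro: 0; S1 reads c0=0 → after 1×micro: 3; S2 reads c0=0 → after 1×micro: 0 ⇒ (c0=0, c1=3, c2=0)
[Gauss-Seidel] macro 2: S0 reads c1=3 → after 2×micro: -9/2; S1 reads c0=-9/2 → after 1×micro: 3; S2 reads c0=-9/2 → after 1×micro: 9/2 ⇒ (c0=-9/2, c1=3, c2=9/2)
[Gauss-Seidel] macro 3: S0 reads c1=3 → after 2×micro: -45/8; S1 reads c0=-45/8 → after 1×micro: 0; S2 reads c0=-45/8 → after 1×micro: 45/8 ⇒ (c0=-45/8, c1=0, c2=45/8)
[Gauss-Seidel] macro 4: S0 reads c1=0 → after 2×micro: -45/32; S1 reads c0=-45/32 → after 1×micro: 3; S2 reads c0=-45/32 → after 1×micro: 45/32 ⇒ (c0=-45/32, c1=3, c2=45/32)
[Gauss-Seidel] macro 5: S0 reads c1=3 → after 2×micro: -621/128; S1 reads c0=-621/128 → after 1×micro: 3; S2 reads c0=-621/128 → after 1×micro: 621/128 ⇒ (c0=-621/128, c1=3, c2=621/128)
[Gauss-Seidel] macro 6: S0 reads c1=3 → after 2×micro: -2925/512; S1 reads c0=-2925/512 → after 1×micro: 0; S2 reads c0=-2925/512 → after 1×micro: 2925/512 ⇒ (c0=-2925/512, c1=0, c2=2925/512)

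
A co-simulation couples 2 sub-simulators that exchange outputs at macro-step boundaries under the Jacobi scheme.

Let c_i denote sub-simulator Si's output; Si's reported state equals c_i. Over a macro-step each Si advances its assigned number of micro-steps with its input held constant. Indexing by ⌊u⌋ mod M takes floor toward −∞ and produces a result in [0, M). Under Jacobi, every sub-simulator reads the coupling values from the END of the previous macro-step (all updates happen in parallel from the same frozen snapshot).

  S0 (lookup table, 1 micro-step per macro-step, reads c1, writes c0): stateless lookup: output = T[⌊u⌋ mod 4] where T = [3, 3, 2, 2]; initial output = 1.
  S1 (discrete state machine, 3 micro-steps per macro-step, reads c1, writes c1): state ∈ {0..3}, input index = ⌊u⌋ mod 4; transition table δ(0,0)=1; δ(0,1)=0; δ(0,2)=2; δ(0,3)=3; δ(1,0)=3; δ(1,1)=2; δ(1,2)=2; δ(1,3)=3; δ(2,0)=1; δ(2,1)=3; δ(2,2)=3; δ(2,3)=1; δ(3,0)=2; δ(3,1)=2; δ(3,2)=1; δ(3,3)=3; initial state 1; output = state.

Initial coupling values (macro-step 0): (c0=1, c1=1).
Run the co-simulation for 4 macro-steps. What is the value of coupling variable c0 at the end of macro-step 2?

c0 at macro-step 2 = 2

macro 1: S0 reads c1=1 → after 1×micro: 3; S1 reads c1=1 → after 3×micro: 2 ⇒ (c0=3, c1=2)
macro 2: S0 reads c1=2 → after 1×micro: 2; S1 reads c1=2 → after 3×micro: 2 ⇒ (c0=2, c1=2)
macro 3: S0 reads c1=2 → after 1×micro: 2; S1 reads c1=2 → after 3×micro: 2 ⇒ (c0=2, c1=2)
macro 4: S0 reads c1=2 → after 1×micro: 2; S1 reads c1=2 → after 3×micro: 2 ⇒ (c0=2, c1=2)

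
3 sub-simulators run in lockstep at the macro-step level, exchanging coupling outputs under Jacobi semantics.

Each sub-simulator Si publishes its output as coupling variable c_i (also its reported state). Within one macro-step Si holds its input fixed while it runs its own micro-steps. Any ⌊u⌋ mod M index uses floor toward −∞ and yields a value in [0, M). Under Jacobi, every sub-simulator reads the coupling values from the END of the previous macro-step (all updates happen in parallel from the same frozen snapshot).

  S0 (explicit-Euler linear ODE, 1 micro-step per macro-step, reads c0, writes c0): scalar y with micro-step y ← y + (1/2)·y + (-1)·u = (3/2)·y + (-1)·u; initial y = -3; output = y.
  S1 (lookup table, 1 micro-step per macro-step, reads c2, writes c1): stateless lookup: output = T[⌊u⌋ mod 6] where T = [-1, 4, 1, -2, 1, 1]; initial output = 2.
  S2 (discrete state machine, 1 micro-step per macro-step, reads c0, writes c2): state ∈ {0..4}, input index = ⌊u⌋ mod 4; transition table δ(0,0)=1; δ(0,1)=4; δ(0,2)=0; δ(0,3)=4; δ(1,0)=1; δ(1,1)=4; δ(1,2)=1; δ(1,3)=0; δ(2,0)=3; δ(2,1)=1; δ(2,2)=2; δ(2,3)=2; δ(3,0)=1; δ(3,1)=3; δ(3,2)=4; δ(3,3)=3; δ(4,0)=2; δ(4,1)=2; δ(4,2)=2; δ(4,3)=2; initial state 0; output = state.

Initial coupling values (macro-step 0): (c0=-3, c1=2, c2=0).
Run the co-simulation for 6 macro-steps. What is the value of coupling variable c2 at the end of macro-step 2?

macro 1: S0 reads c0=-3 → after 1×micro: -3/2; S1 reads c2=0 → after 1×micro: -1; S2 reads c0=-3 → after 1×micro: 4 ⇒ (c0=-3/2, c1=-1, c2=4)
macro 2: S0 reads c0=-3/2 → after 1×micro: -3/4; S1 reads c2=4 → after 1×micro: 1; S2 reads c0=-3/2 → after 1×micro: 2 ⇒ (c0=-3/4, c1=1, c2=2)
macro 3: S0 reads c0=-3/4 → after 1×micro: -3/8; S1 reads c2=2 → after 1×micro: 1; S2 reads c0=-3/4 → after 1×micro: 2 ⇒ (c0=-3/8, c1=1, c2=2)
macro 4: S0 reads c0=-3/8 → after 1×micro: -3/16; S1 reads c2=2 → after 1×micro: 1; S2 reads c0=-3/8 → after 1×micro: 2 ⇒ (c0=-3/16, c1=1, c2=2)
macro 5: S0 reads c0=-3/16 → after 1×micro: -3/32; S1 reads c2=2 → after 1×micro: 1; S2 reads c0=-3/16 → after 1×micro: 2 ⇒ (c0=-3/32, c1=1, c2=2)
macro 6: S0 reads c0=-3/32 → after 1×micro: -3/64; S1 reads c2=2 → after 1×micro: 1; S2 reads c0=-3/32 → after 1×micro: 2 ⇒ (c0=-3/64, c1=1, c2=2)

c2 at macro-step 2 = 2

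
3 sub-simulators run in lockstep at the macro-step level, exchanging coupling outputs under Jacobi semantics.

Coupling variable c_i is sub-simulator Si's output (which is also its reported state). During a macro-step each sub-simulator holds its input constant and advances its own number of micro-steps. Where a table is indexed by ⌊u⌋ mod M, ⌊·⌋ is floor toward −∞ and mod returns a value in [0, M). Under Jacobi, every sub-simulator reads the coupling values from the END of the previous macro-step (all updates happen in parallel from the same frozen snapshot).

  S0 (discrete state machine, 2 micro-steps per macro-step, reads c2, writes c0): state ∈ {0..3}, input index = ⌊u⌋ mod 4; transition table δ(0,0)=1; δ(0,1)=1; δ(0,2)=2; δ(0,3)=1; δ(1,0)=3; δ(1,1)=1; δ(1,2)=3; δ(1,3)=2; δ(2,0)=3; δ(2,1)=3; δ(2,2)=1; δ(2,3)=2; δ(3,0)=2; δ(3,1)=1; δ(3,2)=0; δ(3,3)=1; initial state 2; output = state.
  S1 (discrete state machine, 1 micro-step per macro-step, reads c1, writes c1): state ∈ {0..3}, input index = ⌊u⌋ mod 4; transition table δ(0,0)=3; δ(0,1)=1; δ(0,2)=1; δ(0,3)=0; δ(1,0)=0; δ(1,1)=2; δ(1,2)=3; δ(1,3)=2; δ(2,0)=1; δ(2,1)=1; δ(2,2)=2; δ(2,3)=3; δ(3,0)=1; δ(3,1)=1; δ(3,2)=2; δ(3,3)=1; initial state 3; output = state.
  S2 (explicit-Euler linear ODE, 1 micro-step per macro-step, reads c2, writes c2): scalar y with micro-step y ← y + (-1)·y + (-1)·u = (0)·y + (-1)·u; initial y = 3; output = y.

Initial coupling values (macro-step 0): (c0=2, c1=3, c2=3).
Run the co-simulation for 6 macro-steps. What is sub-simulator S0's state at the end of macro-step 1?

S0 state at macro-step 1 = 2

macro 1: S0 reads c2=3 → after 2×micro: 2; S1 reads c1=3 → after 1×micro: 1; S2 reads c2=3 → after 1×micro: -3 ⇒ (c0=2, c1=1, c2=-3)
macro 2: S0 reads c2=-3 → after 2×micro: 1; S1 reads c1=1 → after 1×micro: 2; S2 reads c2=-3 → after 1×micro: 3 ⇒ (c0=1, c1=2, c2=3)
macro 3: S0 reads c2=3 → after 2×micro: 2; S1 reads c1=2 → after 1×micro: 2; S2 reads c2=3 → after 1×micro: -3 ⇒ (c0=2, c1=2, c2=-3)
macro 4: S0 reads c2=-3 → after 2×micro: 1; S1 reads c1=2 → after 1×micro: 2; S2 reads c2=-3 → after 1×micro: 3 ⇒ (c0=1, c1=2, c2=3)
macro 5: S0 reads c2=3 → after 2×micro: 2; S1 reads c1=2 → after 1×micro: 2; S2 reads c2=3 → after 1×micro: -3 ⇒ (c0=2, c1=2, c2=-3)
macro 6: S0 reads c2=-3 → after 2×micro: 1; S1 reads c1=2 → after 1×micro: 2; S2 reads c2=-3 → after 1×micro: 3 ⇒ (c0=1, c1=2, c2=3)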